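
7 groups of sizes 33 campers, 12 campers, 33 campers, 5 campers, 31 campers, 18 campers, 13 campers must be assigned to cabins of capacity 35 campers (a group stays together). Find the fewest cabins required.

5

Total = 33 + 33 + 31 + 18 + 13 + 12 + 5 = 145 campers.
Lower bound: ⌈145/35⌉ = 5 cabins.
A packing using 5 cabins:
  cabin 1: 33 = 33
  cabin 2: 33 = 33
  cabin 3: 31 = 31
  cabin 4: 18 + 13 = 31
  cabin 5: 12 + 5 = 17
This matches the lower bound, so 5 is optimal.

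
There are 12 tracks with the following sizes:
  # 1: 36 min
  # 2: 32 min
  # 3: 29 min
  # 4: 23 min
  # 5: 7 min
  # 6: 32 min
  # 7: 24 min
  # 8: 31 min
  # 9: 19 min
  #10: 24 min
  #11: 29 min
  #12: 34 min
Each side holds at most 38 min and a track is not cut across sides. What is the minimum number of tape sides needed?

11

Total = 36 + 34 + 32 + 32 + 31 + 29 + 29 + 24 + 24 + 23 + 19 + 7 = 320 min.
Lower bound: ⌈320/38⌉ = 9 tape sides.
Also, 10 tracks each exceed 19 min, and no two of those can share a side, so at least 10 tape sides are needed.
A packing using 11 tape sides:
  side 1: 36 = 36
  side 2: 34 = 34
  side 3: 32 = 32
  side 4: 32 = 32
  side 5: 31 + 7 = 38
  side 6: 29 = 29
  side 7: 29 = 29
  side 8: 24 = 24
  side 9: 24 = 24
  side 10: 23 = 23
  side 11: 19 = 19
No arrangement into 10 tape sides stays within capacity, so 11 is optimal.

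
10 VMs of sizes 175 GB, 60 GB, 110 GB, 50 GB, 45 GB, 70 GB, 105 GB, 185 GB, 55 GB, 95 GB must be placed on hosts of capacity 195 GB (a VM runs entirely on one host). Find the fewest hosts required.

6

Total = 185 + 175 + 110 + 105 + 95 + 70 + 60 + 55 + 50 + 45 = 950 GB.
Lower bound: ⌈950/195⌉ = 5 hosts.
A packing using 6 hosts:
  host 1: 185 = 185
  host 2: 175 = 175
  host 3: 110 + 70 = 180
  host 4: 105 + 60 = 165
  host 5: 95 + 55 + 45 = 195
  host 6: 50 = 50
No arrangement into 5 hosts stays within capacity, so 6 is optimal.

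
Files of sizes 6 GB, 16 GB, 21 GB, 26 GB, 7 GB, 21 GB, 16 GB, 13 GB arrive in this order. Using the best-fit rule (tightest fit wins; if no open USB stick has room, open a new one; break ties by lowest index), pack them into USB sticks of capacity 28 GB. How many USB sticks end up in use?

6

  6 → USB stick 1 (new)  [load 6/28]
  16 → USB stick 1  [load 22/28]
  21 → USB stick 2 (new)  [load 21/28]
  26 → USB stick 3 (new)  [load 26/28]
  7 → USB stick 2  [load 28/28]
  21 → USB stick 4 (new)  [load 21/28]
  16 → USB stick 5 (new)  [load 16/28]
  13 → USB stick 6 (new)  [load 13/28]
6 USB sticks opened.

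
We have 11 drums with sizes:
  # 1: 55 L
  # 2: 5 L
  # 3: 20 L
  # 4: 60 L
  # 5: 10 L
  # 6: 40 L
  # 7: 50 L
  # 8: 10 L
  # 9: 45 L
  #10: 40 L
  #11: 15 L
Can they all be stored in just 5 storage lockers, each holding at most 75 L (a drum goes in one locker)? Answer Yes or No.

Total = 350 L; ⌈350/75⌉ = 5.
6 drums each exceed half the capacity and cannot share a locker, forcing at least 6 storage lockers.
At least 6 storage lockers are required, but only 5 are allowed.

No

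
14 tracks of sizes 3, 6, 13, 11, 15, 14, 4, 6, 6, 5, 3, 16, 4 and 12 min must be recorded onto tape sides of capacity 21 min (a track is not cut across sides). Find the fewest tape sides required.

Total = 16 + 15 + 14 + 13 + 12 + 11 + 6 + 6 + 6 + 5 + 4 + 4 + 3 + 3 = 118 min.
Lower bound: ⌈118/21⌉ = 6 tape sides.
A packing using 6 tape sides:
  side 1: 16 + 5 = 21
  side 2: 15 + 6 = 21
  side 3: 14 + 6 = 20
  side 4: 13 + 6 = 19
  side 5: 12 + 4 + 4 = 20
  side 6: 11 + 3 + 3 = 17
This matches the lower bound, so 6 is optimal.

6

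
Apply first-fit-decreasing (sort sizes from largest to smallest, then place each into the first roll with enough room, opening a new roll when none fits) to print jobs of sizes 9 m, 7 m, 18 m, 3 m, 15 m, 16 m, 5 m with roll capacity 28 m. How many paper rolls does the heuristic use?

3

Sorted descending: 18, 16, 15, 9, 7, 5, 3.
  18 → roll 1 (new)  [load 18/28]
  16 → roll 2 (new)  [load 16/28]
  15 → roll 3 (new)  [load 15/28]
  9 → roll 1  [load 27/28]
  7 → roll 2  [load 23/28]
  5 → roll 2  [load 28/28]
  3 → roll 3  [load 18/28]
3 paper rolls opened.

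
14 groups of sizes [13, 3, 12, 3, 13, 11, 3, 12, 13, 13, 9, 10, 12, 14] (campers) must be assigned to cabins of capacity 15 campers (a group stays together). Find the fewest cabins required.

Total = 14 + 13 + 13 + 13 + 13 + 12 + 12 + 12 + 11 + 10 + 9 + 3 + 3 + 3 = 141 campers.
Lower bound: ⌈141/15⌉ = 10 cabins.
Also, 11 groups each exceed 15/2 campers, and no two of those can share a cabin, so at least 11 cabins are needed.
A packing using 11 cabins:
  cabin 1: 14 = 14
  cabin 2: 13 = 13
  cabin 3: 13 = 13
  cabin 4: 13 = 13
  cabin 5: 13 = 13
  cabin 6: 12 + 3 = 15
  cabin 7: 12 + 3 = 15
  cabin 8: 12 + 3 = 15
  cabin 9: 11 = 11
  cabin 10: 10 = 10
  cabin 11: 9 = 9
This matches the lower bound, so 11 is optimal.

11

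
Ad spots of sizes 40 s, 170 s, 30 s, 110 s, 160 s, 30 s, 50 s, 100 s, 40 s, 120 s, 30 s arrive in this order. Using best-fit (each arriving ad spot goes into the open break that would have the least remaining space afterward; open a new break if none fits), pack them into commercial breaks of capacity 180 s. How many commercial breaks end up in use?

6

  40 → break 1 (new)  [load 40/180]
  170 → break 2 (new)  [load 170/180]
  30 → break 1  [load 70/180]
  110 → break 1  [load 180/180]
  160 → break 3 (new)  [load 160/180]
  30 → break 4 (new)  [load 30/180]
  50 → break 4  [load 80/180]
  100 → break 4  [load 180/180]
  40 → break 5 (new)  [load 40/180]
  120 → break 5  [load 160/180]
  30 → break 6 (new)  [load 30/180]
6 commercial breaks opened.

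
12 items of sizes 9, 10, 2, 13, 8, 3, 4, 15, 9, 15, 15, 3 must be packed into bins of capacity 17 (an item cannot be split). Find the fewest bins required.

Total = 15 + 15 + 15 + 13 + 10 + 9 + 9 + 8 + 4 + 3 + 3 + 2 = 106.
Lower bound: ⌈106/17⌉ = 7 bins.
A packing using 7 bins:
  bin 1: 15 + 2 = 17
  bin 2: 15 = 15
  bin 3: 15 = 15
  bin 4: 13 + 4 = 17
  bin 5: 10 + 3 + 3 = 16
  bin 6: 9 + 8 = 17
  bin 7: 9 = 9
This matches the lower bound, so 7 is optimal.

7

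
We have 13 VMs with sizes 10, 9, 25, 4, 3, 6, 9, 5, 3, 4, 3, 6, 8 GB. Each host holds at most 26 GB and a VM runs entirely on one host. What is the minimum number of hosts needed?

Total = 25 + 10 + 9 + 9 + 8 + 6 + 6 + 5 + 4 + 4 + 3 + 3 + 3 = 95 GB.
Lower bound: ⌈95/26⌉ = 4 hosts.
A packing using 4 hosts:
  host 1: 25 = 25
  host 2: 10 + 9 + 6 = 25
  host 3: 9 + 8 + 6 + 3 = 26
  host 4: 5 + 4 + 4 + 3 + 3 = 19
This matches the lower bound, so 4 is optimal.

4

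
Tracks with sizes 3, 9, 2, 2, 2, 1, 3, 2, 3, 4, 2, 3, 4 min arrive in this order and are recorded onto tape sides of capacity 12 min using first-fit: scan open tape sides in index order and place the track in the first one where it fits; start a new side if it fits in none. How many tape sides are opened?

4

  3 → side 1 (new)  [load 3/12]
  9 → side 1  [load 12/12]
  2 → side 2 (new)  [load 2/12]
  2 → side 2  [load 4/12]
  2 → side 2  [load 6/12]
  1 → side 2  [load 7/12]
  3 → side 2  [load 10/12]
  2 → side 2  [load 12/12]
  3 → side 3 (new)  [load 3/12]
  4 → side 3  [load 7/12]
  2 → side 3  [load 9/12]
  3 → side 3  [load 12/12]
  4 → side 4 (new)  [load 4/12]
4 tape sides opened.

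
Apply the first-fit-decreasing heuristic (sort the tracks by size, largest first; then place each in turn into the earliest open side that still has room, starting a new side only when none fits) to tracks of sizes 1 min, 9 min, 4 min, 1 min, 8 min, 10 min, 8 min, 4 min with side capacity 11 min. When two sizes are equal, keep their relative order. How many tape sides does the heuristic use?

5

Sorted descending: 10, 9, 8, 8, 4, 4, 1, 1.
  10 → side 1 (new)  [load 10/11]
  9 → side 2 (new)  [load 9/11]
  8 → side 3 (new)  [load 8/11]
  8 → side 4 (new)  [load 8/11]
  4 → side 5 (new)  [load 4/11]
  4 → side 5  [load 8/11]
  1 → side 1  [load 11/11]
  1 → side 2  [load 10/11]
5 tape sides opened.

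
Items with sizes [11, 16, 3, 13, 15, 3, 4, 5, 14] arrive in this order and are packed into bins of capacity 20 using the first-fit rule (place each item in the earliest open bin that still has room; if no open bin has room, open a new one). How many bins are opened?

5

  11 → bin 1 (new)  [load 11/20]
  16 → bin 2 (new)  [load 16/20]
  3 → bin 1  [load 14/20]
  13 → bin 3 (new)  [load 13/20]
  15 → bin 4 (new)  [load 15/20]
  3 → bin 1  [load 17/20]
  4 → bin 2  [load 20/20]
  5 → bin 3  [load 18/20]
  14 → bin 5 (new)  [load 14/20]
5 bins opened.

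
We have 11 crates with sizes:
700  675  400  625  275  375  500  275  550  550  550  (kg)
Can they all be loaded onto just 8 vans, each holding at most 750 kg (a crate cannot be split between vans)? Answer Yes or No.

Total = 5475 kg; ⌈5475/750⌉ = 8.
The bound of 8 does not rule out 8, but exhaustive search shows no assignment into 8 vans of capacity 750 kg exists — the minimum is 9.

No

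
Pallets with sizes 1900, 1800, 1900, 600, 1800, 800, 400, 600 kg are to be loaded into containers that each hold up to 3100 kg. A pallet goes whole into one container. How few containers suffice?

Total = 1900 + 1900 + 1800 + 1800 + 800 + 600 + 600 + 400 = 9800 kg.
Lower bound: ⌈9800/3100⌉ = 4 containers.
A packing using 4 containers:
  container 1: 1900 + 800 + 400 = 3100
  container 2: 1900 + 600 + 600 = 3100
  container 3: 1800 = 1800
  container 4: 1800 = 1800
This matches the lower bound, so 4 is optimal.

4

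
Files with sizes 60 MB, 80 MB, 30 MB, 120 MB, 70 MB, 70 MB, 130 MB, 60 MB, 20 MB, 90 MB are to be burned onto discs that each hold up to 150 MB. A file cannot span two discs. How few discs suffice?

Total = 130 + 120 + 90 + 80 + 70 + 70 + 60 + 60 + 30 + 20 = 730 MB.
Lower bound: ⌈730/150⌉ = 5 discs.
A packing using 5 discs:
  disc 1: 130 + 20 = 150
  disc 2: 120 + 30 = 150
  disc 3: 90 + 60 = 150
  disc 4: 80 + 70 = 150
  disc 5: 70 + 60 = 130
This matches the lower bound, so 5 is optimal.

5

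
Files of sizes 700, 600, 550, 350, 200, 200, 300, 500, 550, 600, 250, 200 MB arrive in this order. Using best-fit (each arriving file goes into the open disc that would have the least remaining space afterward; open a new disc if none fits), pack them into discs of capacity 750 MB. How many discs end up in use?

  700 → disc 1 (new)  [load 700/750]
  600 → disc 2 (new)  [load 600/750]
  550 → disc 3 (new)  [load 550/750]
  350 → disc 4 (new)  [load 350/750]
  200 → disc 3  [load 750/750]
  200 → disc 4  [load 550/750]
  300 → disc 5 (new)  [load 300/750]
  500 → disc 6 (new)  [load 500/750]
  550 → disc 7 (new)  [load 550/750]
  600 → disc 8 (new)  [load 600/750]
  250 → disc 6  [load 750/750]
  200 → disc 4  [load 750/750]
8 discs opened.

8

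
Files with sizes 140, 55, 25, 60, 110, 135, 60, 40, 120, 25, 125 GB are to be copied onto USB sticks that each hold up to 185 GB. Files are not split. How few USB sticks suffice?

5

Total = 140 + 135 + 125 + 120 + 110 + 60 + 60 + 55 + 40 + 25 + 25 = 895 GB.
Lower bound: ⌈895/185⌉ = 5 USB sticks.
A packing using 5 USB sticks:
  USB stick 1: 140 + 40 = 180
  USB stick 2: 135 + 25 + 25 = 185
  USB stick 3: 125 + 60 = 185
  USB stick 4: 120 + 60 = 180
  USB stick 5: 110 + 55 = 165
This matches the lower bound, so 5 is optimal.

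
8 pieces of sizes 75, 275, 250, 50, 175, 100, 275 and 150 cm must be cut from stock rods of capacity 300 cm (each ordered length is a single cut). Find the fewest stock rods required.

Total = 275 + 275 + 250 + 175 + 150 + 100 + 75 + 50 = 1350 cm.
Lower bound: ⌈1350/300⌉ = 5 stock rods.
A packing using 5 stock rods:
  stock rod 1: 275 = 275
  stock rod 2: 275 = 275
  stock rod 3: 250 + 50 = 300
  stock rod 4: 175 + 100 = 275
  stock rod 5: 150 + 75 = 225
This matches the lower bound, so 5 is optimal.

5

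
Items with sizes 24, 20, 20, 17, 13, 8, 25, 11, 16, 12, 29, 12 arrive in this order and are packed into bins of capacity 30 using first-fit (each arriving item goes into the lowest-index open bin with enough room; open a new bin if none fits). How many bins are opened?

  24 → bin 1 (new)  [load 24/30]
  20 → bin 2 (new)  [load 20/30]
  20 → bin 3 (new)  [load 20/30]
  17 → bin 4 (new)  [load 17/30]
  13 → bin 4  [load 30/30]
  8 → bin 2  [load 28/30]
  25 → bin 5 (new)  [load 25/30]
  11 → bin 6 (new)  [load 11/30]
  16 → bin 6  [load 27/30]
  12 → bin 7 (new)  [load 12/30]
  29 → bin 8 (new)  [load 29/30]
  12 → bin 7  [load 24/30]
8 bins opened.

8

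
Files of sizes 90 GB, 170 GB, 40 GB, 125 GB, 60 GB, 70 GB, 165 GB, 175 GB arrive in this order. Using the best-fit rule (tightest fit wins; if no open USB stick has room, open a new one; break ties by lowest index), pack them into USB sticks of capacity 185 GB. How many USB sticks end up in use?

6

  90 → USB stick 1 (new)  [load 90/185]
  170 → USB stick 2 (new)  [load 170/185]
  40 → USB stick 1  [load 130/185]
  125 → USB stick 3 (new)  [load 125/185]
  60 → USB stick 3  [load 185/185]
  70 → USB stick 4 (new)  [load 70/185]
  165 → USB stick 5 (new)  [load 165/185]
  175 → USB stick 6 (new)  [load 175/185]
6 USB sticks opened.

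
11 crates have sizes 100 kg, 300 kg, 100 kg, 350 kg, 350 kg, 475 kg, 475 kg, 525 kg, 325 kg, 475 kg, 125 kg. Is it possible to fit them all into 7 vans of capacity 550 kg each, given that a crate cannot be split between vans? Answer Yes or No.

Total = 3600 kg; ⌈3600/550⌉ = 7.
8 crates each exceed half the capacity and cannot share a van, forcing at least 8 vans.
At least 8 vans are required, but only 7 are allowed.

No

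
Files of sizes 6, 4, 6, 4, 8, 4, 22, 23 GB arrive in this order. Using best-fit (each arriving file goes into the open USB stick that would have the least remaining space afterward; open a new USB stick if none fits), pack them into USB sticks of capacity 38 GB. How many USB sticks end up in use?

  6 → USB stick 1 (new)  [load 6/38]
  4 → USB stick 1  [load 10/38]
  6 → USB stick 1  [load 16/38]
  4 → USB stick 1  [load 20/38]
  8 → USB stick 1  [load 28/38]
  4 → USB stick 1  [load 32/38]
  22 → USB stick 2 (new)  [load 22/38]
  23 → USB stick 3 (new)  [load 23/38]
3 USB sticks opened.

3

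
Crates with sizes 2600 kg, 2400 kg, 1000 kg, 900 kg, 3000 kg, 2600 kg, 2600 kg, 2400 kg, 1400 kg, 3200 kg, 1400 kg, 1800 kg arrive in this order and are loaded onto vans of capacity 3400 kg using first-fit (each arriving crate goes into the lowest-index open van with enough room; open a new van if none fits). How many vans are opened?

  2600 → van 1 (new)  [load 2600/3400]
  2400 → van 2 (new)  [load 2400/3400]
  1000 → van 2  [load 3400/3400]
  900 → van 3 (new)  [load 900/3400]
  3000 → van 4 (new)  [load 3000/3400]
  2600 → van 5 (new)  [load 2600/3400]
  2600 → van 6 (new)  [load 2600/3400]
  2400 → van 3  [load 3300/3400]
  1400 → van 7 (new)  [load 1400/3400]
  3200 → van 8 (new)  [load 3200/3400]
  1400 → van 7  [load 2800/3400]
  1800 → van 9 (new)  [load 1800/3400]
9 vans opened.

9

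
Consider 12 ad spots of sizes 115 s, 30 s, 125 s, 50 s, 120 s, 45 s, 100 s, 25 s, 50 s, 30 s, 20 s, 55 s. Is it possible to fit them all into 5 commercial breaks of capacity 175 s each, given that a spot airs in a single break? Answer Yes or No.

A valid assignment using 5 commercial breaks:
  break 1: 125 + 50 = 175
  break 2: 120 + 55 = 175
  break 3: 115 + 50 = 165
  break 4: 100 + 45 + 30 = 175
  break 5: 30 + 25 + 20 = 75
Every load is within 175 s, so 5 commercial breaks suffice.

Yes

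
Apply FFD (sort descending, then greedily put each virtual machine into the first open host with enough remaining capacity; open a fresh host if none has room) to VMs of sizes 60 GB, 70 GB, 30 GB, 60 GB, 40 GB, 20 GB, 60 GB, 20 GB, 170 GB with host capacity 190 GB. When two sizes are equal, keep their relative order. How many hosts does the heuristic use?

Sorted descending: 170, 70, 60, 60, 60, 40, 30, 20, 20.
  170 → host 1 (new)  [load 170/190]
  70 → host 2 (new)  [load 70/190]
  60 → host 2  [load 130/190]
  60 → host 2  [load 190/190]
  60 → host 3 (new)  [load 60/190]
  40 → host 3  [load 100/190]
  30 → host 3  [load 130/190]
  20 → host 1  [load 190/190]
  20 → host 3  [load 150/190]
3 hosts opened.

3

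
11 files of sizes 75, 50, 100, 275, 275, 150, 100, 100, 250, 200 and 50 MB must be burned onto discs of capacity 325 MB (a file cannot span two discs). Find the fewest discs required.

6

Total = 275 + 275 + 250 + 200 + 150 + 100 + 100 + 100 + 75 + 50 + 50 = 1625 MB.
Lower bound: ⌈1625/325⌉ = 5 discs.
A packing using 6 discs:
  disc 1: 275 + 50 = 325
  disc 2: 275 + 50 = 325
  disc 3: 250 + 75 = 325
  disc 4: 200 + 100 = 300
  disc 5: 150 + 100 = 250
  disc 6: 100 = 100
No arrangement into 5 discs stays within capacity, so 6 is optimal.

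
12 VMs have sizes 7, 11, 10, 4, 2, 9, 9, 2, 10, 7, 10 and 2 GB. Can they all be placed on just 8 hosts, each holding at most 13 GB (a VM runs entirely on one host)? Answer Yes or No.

Yes

A valid assignment using 8 hosts:
  host 1: 11 + 2 = 13
  host 2: 10 + 2 = 12
  host 3: 10 + 2 = 12
  host 4: 10 = 10
  host 5: 9 + 4 = 13
  host 6: 9 = 9
  host 7: 7 = 7
  host 8: 7 = 7
Every load is within 13 GB, so 8 hosts suffice.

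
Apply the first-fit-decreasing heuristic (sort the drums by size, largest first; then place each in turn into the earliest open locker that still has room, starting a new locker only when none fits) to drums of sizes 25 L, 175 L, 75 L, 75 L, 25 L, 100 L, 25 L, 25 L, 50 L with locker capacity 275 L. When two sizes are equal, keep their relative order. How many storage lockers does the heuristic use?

3

Sorted descending: 175, 100, 75, 75, 50, 25, 25, 25, 25.
  175 → locker 1 (new)  [load 175/275]
  100 → locker 1  [load 275/275]
  75 → locker 2 (new)  [load 75/275]
  75 → locker 2  [load 150/275]
  50 → locker 2  [load 200/275]
  25 → locker 2  [load 225/275]
  25 → locker 2  [load 250/275]
  25 → locker 2  [load 275/275]
  25 → locker 3 (new)  [load 25/275]
3 storage lockers opened.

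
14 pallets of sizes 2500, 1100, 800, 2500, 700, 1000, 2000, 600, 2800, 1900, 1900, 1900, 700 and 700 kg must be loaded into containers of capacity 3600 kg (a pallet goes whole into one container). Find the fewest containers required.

7

Total = 2800 + 2500 + 2500 + 2000 + 1900 + 1900 + 1900 + 1100 + 1000 + 800 + 700 + 700 + 700 + 600 = 21100 kg.
Lower bound: ⌈21100/3600⌉ = 6 containers.
Also, 7 pallets each exceed 1800 kg, and no two of those can share a container, so at least 7 containers are needed.
A packing using 7 containers:
  container 1: 2800 + 800 = 3600
  container 2: 2500 + 1100 = 3600
  container 3: 2500 + 1000 = 3500
  container 4: 2000 + 700 + 700 = 3400
  container 5: 1900 + 700 + 600 = 3200
  container 6: 1900 = 1900
  container 7: 1900 = 1900
This matches the lower bound, so 7 is optimal.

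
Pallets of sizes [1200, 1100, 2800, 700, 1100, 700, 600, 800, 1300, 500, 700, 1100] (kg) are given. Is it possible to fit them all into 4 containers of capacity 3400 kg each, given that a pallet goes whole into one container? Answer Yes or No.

Yes

A valid assignment using 4 containers:
  container 1: 2800 + 600 = 3400
  container 2: 1300 + 1200 + 800 = 3300
  container 3: 1100 + 1100 + 1100 = 3300
  container 4: 700 + 700 + 700 + 500 = 2600
Every load is within 3400 kg, so 4 containers suffice.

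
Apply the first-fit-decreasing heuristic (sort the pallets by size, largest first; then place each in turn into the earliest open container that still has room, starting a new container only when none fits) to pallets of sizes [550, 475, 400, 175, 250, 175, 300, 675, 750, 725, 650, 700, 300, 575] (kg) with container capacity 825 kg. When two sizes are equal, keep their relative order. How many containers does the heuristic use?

Sorted descending: 750, 725, 700, 675, 650, 575, 550, 475, 400, 300, 300, 250, 175, 175.
  750 → container 1 (new)  [load 750/825]
  725 → container 2 (new)  [load 725/825]
  700 → container 3 (new)  [load 700/825]
  675 → container 4 (new)  [load 675/825]
  650 → container 5 (new)  [load 650/825]
  575 → container 6 (new)  [load 575/825]
  550 → container 7 (new)  [load 550/825]
  475 → container 8 (new)  [load 475/825]
  400 → container 9 (new)  [load 400/825]
  300 → container 8  [load 775/825]
  300 → container 9  [load 700/825]
  250 → container 6  [load 825/825]
  175 → container 5  [load 825/825]
  175 → container 7  [load 725/825]
9 containers opened.

9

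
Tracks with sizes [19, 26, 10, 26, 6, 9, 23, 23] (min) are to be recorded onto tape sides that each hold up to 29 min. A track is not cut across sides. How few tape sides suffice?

Total = 26 + 26 + 23 + 23 + 19 + 10 + 9 + 6 = 142 min.
Lower bound: ⌈142/29⌉ = 5 tape sides.
A packing using 6 tape sides:
  side 1: 26 = 26
  side 2: 26 = 26
  side 3: 23 + 6 = 29
  side 4: 23 = 23
  side 5: 19 + 10 = 29
  side 6: 9 = 9
No arrangement into 5 tape sides stays within capacity, so 6 is optimal.

6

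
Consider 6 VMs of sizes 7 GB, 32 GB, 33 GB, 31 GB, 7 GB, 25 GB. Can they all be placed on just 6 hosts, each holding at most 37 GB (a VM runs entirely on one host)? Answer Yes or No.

Yes

A valid assignment using 5 hosts:
  host 1: 33 = 33
  host 2: 32 = 32
  host 3: 31 = 31
  host 4: 25 + 7 = 32
  host 5: 7 = 7
That uses only 5 ≤ 6, so 6 hosts are enough.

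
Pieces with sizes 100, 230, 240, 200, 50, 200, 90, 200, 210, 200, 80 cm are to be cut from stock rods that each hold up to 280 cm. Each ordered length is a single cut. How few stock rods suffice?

8

Total = 240 + 230 + 210 + 200 + 200 + 200 + 200 + 100 + 90 + 80 + 50 = 1800 cm.
Lower bound: ⌈1800/280⌉ = 7 stock rods.
A packing using 8 stock rods:
  stock rod 1: 240 = 240
  stock rod 2: 230 + 50 = 280
  stock rod 3: 210 = 210
  stock rod 4: 200 + 80 = 280
  stock rod 5: 200 = 200
  stock rod 6: 200 = 200
  stock rod 7: 200 = 200
  stock rod 8: 100 + 90 = 190
No arrangement into 7 stock rods stays within capacity, so 8 is optimal.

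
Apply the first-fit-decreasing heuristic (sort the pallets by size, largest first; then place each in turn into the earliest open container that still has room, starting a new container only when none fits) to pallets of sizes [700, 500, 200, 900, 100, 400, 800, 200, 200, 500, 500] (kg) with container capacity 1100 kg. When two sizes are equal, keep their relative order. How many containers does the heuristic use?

Sorted descending: 900, 800, 700, 500, 500, 500, 400, 200, 200, 200, 100.
  900 → container 1 (new)  [load 900/1100]
  800 → container 2 (new)  [load 800/1100]
  700 → container 3 (new)  [load 700/1100]
  500 → container 4 (new)  [load 500/1100]
  500 → container 4  [load 1000/1100]
  500 → container 5 (new)  [load 500/1100]
  400 → container 3  [load 1100/1100]
  200 → container 1  [load 1100/1100]
  200 → container 2  [load 1000/1100]
  200 → container 5  [load 700/1100]
  100 → container 2  [load 1100/1100]
5 containers opened.

5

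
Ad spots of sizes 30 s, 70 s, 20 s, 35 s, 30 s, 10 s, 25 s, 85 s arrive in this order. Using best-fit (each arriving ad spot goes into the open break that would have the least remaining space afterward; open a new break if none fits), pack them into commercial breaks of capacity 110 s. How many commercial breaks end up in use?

3

  30 → break 1 (new)  [load 30/110]
  70 → break 1  [load 100/110]
  20 → break 2 (new)  [load 20/110]
  35 → break 2  [load 55/110]
  30 → break 2  [load 85/110]
  10 → break 1  [load 110/110]
  25 → break 2  [load 110/110]
  85 → break 3 (new)  [load 85/110]
3 commercial breaks opened.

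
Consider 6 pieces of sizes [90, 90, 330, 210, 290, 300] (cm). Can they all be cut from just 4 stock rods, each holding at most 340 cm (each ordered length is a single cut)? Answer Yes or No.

Total = 1310 cm; ⌈1310/340⌉ = 4.
The bound of 4 does not rule out 4, but exhaustive search shows no assignment into 4 stock rods of capacity 340 cm exists — the minimum is 5.

No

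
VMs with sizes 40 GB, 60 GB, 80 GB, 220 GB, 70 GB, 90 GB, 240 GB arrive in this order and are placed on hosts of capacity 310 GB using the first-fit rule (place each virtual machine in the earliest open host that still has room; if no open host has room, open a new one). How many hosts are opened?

3

  40 → host 1 (new)  [load 40/310]
  60 → host 1  [load 100/310]
  80 → host 1  [load 180/310]
  220 → host 2 (new)  [load 220/310]
  70 → host 1  [load 250/310]
  90 → host 2  [load 310/310]
  240 → host 3 (new)  [load 240/310]
3 hosts opened.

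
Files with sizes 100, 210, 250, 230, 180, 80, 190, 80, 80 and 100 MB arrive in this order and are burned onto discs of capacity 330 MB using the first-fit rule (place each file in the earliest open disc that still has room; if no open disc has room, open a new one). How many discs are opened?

5

  100 → disc 1 (new)  [load 100/330]
  210 → disc 1  [load 310/330]
  250 → disc 2 (new)  [load 250/330]
  230 → disc 3 (new)  [load 230/330]
  180 → disc 4 (new)  [load 180/330]
  80 → disc 2  [load 330/330]
  190 → disc 5 (new)  [load 190/330]
  80 → disc 3  [load 310/330]
  80 → disc 4  [load 260/330]
  100 → disc 5  [load 290/330]
5 discs opened.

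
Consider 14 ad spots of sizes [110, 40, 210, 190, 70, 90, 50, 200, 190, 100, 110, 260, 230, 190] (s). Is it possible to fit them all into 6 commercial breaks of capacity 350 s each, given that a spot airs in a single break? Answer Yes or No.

Total = 2040 s; ⌈2040/350⌉ = 6.
7 ad spots each exceed half the capacity and cannot share a break, forcing at least 7 commercial breaks.
At least 7 commercial breaks are required, but only 6 are allowed.

No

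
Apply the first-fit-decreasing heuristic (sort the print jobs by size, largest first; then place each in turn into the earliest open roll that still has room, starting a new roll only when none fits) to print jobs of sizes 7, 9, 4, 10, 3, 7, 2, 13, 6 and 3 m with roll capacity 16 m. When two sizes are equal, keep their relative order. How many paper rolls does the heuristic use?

Sorted descending: 13, 10, 9, 7, 7, 6, 4, 3, 3, 2.
  13 → roll 1 (new)  [load 13/16]
  10 → roll 2 (new)  [load 10/16]
  9 → roll 3 (new)  [load 9/16]
  7 → roll 3  [load 16/16]
  7 → roll 4 (new)  [load 7/16]
  6 → roll 2  [load 16/16]
  4 → roll 4  [load 11/16]
  3 → roll 1  [load 16/16]
  3 → roll 4  [load 14/16]
  2 → roll 4  [load 16/16]
4 paper rolls opened.

4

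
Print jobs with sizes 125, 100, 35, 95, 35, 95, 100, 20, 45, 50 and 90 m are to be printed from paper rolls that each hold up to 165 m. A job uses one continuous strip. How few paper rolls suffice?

Total = 125 + 100 + 100 + 95 + 95 + 90 + 50 + 45 + 35 + 35 + 20 = 790 m.
Lower bound: ⌈790/165⌉ = 5 paper rolls.
Also, 6 print jobs each exceed 165/2 m, and no two of those can share a roll, so at least 6 paper rolls are needed.
A packing using 6 paper rolls:
  roll 1: 125 + 35 = 160
  roll 2: 100 + 50 = 150
  roll 3: 100 + 45 + 20 = 165
  roll 4: 95 + 35 = 130
  roll 5: 95 = 95
  roll 6: 90 = 90
This matches the lower bound, so 6 is optimal.

6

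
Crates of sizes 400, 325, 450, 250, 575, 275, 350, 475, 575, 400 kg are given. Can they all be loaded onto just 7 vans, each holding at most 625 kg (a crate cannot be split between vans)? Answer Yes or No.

Total = 4075 kg; ⌈4075/625⌉ = 7.
8 crates each exceed half the capacity and cannot share a van, forcing at least 8 vans.
At least 8 vans are required, but only 7 are allowed.

No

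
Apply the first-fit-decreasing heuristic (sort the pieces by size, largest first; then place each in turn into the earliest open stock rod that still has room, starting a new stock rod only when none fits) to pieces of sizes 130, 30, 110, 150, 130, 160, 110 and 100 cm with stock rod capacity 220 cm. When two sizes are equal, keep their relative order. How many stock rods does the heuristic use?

Sorted descending: 160, 150, 130, 130, 110, 110, 100, 30.
  160 → stock rod 1 (new)  [load 160/220]
  150 → stock rod 2 (new)  [load 150/220]
  130 → stock rod 3 (new)  [load 130/220]
  130 → stock rod 4 (new)  [load 130/220]
  110 → stock rod 5 (new)  [load 110/220]
  110 → stock rod 5  [load 220/220]
  100 → stock rod 6 (new)  [load 100/220]
  30 → stock rod 1  [load 190/220]
6 stock rods opened.

6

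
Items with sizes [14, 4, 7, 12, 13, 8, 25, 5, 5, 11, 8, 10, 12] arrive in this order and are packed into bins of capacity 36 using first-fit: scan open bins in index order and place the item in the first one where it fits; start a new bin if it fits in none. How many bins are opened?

  14 → bin 1 (new)  [load 14/36]
  4 → bin 1  [load 18/36]
  7 → bin 1  [load 25/36]
  12 → bin 2 (new)  [load 12/36]
  13 → bin 2  [load 25/36]
  8 → bin 1  [load 33/36]
  25 → bin 3 (new)  [load 25/36]
  5 → bin 2  [load 30/36]
  5 → bin 2  [load 35/36]
  11 → bin 3  [load 36/36]
  8 → bin 4 (new)  [load 8/36]
  10 → bin 4  [load 18/36]
  12 → bin 4  [load 30/36]
4 bins opened.

4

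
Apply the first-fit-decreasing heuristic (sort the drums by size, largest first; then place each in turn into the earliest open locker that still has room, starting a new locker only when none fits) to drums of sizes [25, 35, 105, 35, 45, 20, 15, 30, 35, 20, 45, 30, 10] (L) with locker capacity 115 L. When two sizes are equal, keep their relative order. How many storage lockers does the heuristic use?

Sorted descending: 105, 45, 45, 35, 35, 35, 30, 30, 25, 20, 20, 15, 10.
  105 → locker 1 (new)  [load 105/115]
  45 → locker 2 (new)  [load 45/115]
  45 → locker 2  [load 90/115]
  35 → locker 3 (new)  [load 35/115]
  35 → locker 3  [load 70/115]
  35 → locker 3  [load 105/115]
  30 → locker 4 (new)  [load 30/115]
  30 → locker 4  [load 60/115]
  25 → locker 2  [load 115/115]
  20 → locker 4  [load 80/115]
  20 → locker 4  [load 100/115]
  15 → locker 4  [load 115/115]
  10 → locker 1  [load 115/115]
4 storage lockers opened.

4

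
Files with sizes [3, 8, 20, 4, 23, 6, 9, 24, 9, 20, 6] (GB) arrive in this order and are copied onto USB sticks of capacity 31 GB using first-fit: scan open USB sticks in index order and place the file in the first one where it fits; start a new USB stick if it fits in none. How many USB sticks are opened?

5

  3 → USB stick 1 (new)  [load 3/31]
  8 → USB stick 1  [load 11/31]
  20 → USB stick 1  [load 31/31]
  4 → USB stick 2 (new)  [load 4/31]
  23 → USB stick 2  [load 27/31]
  6 → USB stick 3 (new)  [load 6/31]
  9 → USB stick 3  [load 15/31]
  24 → USB stick 4 (new)  [load 24/31]
  9 → USB stick 3  [load 24/31]
  20 → USB stick 5 (new)  [load 20/31]
  6 → USB stick 3  [load 30/31]
5 USB sticks opened.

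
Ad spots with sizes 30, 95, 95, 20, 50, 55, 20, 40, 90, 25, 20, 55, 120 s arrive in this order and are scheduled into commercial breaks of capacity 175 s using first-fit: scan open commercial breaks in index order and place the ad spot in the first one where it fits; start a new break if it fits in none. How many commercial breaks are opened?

5

  30 → break 1 (new)  [load 30/175]
  95 → break 1  [load 125/175]
  95 → break 2 (new)  [load 95/175]
  20 → break 1  [load 145/175]
  50 → break 2  [load 145/175]
  55 → break 3 (new)  [load 55/175]
  20 → break 1  [load 165/175]
  40 → break 3  [load 95/175]
  90 → break 4 (new)  [load 90/175]
  25 → break 2  [load 170/175]
  20 → break 3  [load 115/175]
  55 → break 3  [load 170/175]
  120 → break 5 (new)  [load 120/175]
5 commercial breaks opened.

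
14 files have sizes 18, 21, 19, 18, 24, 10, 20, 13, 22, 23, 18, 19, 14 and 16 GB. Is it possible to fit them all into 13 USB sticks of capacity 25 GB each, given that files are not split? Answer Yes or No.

A valid assignment using 13 USB sticks:
  USB stick 1: 24 = 24
  USB stick 2: 23 = 23
  USB stick 3: 22 = 22
  USB stick 4: 21 = 21
  USB stick 5: 20 = 20
  USB stick 6: 19 = 19
  USB stick 7: 19 = 19
  USB stick 8: 18 = 18
  USB stick 9: 18 = 18
  USB stick 10: 18 = 18
  USB stick 11: 16 = 16
  USB stick 12: 14 + 10 = 24
  USB stick 13: 13 = 13
Every load is within 25 GB, so 13 USB sticks suffice.

Yes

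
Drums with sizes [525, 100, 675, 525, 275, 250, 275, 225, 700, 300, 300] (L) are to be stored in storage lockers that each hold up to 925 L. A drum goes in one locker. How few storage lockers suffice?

5

Total = 700 + 675 + 525 + 525 + 300 + 300 + 275 + 275 + 250 + 225 + 100 = 4150 L.
Lower bound: ⌈4150/925⌉ = 5 storage lockers.
A packing using 5 storage lockers:
  locker 1: 700 + 225 = 925
  locker 2: 675 + 250 = 925
  locker 3: 525 + 300 + 100 = 925
  locker 4: 525 + 300 = 825
  locker 5: 275 + 275 = 550
This matches the lower bound, so 5 is optimal.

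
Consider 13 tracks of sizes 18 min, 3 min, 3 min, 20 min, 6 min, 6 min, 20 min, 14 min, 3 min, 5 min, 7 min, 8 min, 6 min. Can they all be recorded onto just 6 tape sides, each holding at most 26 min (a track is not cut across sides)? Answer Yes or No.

Yes

A valid assignment using 5 tape sides:
  side 1: 20 + 6 = 26
  side 2: 20 + 6 = 26
  side 3: 18 + 8 = 26
  side 4: 14 + 7 + 5 = 26
  side 5: 6 + 3 + 3 + 3 = 15
That uses only 5 ≤ 6, so 6 tape sides are enough.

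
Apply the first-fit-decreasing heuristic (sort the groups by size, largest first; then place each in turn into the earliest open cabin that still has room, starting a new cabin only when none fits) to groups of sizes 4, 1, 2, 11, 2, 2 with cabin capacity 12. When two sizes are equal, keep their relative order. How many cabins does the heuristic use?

Sorted descending: 11, 4, 2, 2, 2, 1.
  11 → cabin 1 (new)  [load 11/12]
  4 → cabin 2 (new)  [load 4/12]
  2 → cabin 2  [load 6/12]
  2 → cabin 2  [load 8/12]
  2 → cabin 2  [load 10/12]
  1 → cabin 1  [load 12/12]
2 cabins opened.

2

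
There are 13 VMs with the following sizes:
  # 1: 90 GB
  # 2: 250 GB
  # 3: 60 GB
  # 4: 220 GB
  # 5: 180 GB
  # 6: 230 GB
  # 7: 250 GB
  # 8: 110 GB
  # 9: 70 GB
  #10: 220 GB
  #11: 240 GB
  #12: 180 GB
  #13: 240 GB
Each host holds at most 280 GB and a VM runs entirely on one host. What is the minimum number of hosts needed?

10

Total = 250 + 250 + 240 + 240 + 230 + 220 + 220 + 180 + 180 + 110 + 90 + 70 + 60 = 2340 GB.
Lower bound: ⌈2340/280⌉ = 9 hosts.
A packing using 10 hosts:
  host 1: 250 = 250
  host 2: 250 = 250
  host 3: 240 = 240
  host 4: 240 = 240
  host 5: 230 = 230
  host 6: 220 + 60 = 280
  host 7: 220 = 220
  host 8: 180 + 90 = 270
  host 9: 180 + 70 = 250
  host 10: 110 = 110
No arrangement into 9 hosts stays within capacity, so 10 is optimal.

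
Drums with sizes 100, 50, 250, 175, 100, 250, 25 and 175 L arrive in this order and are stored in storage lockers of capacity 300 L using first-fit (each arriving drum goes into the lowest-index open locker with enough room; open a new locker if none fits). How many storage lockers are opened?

  100 → locker 1 (new)  [load 100/300]
  50 → locker 1  [load 150/300]
  250 → locker 2 (new)  [load 250/300]
  175 → locker 3 (new)  [load 175/300]
  100 → locker 1  [load 250/300]
  250 → locker 4 (new)  [load 250/300]
  25 → locker 1  [load 275/300]
  175 → locker 5 (new)  [load 175/300]
5 storage lockers opened.

5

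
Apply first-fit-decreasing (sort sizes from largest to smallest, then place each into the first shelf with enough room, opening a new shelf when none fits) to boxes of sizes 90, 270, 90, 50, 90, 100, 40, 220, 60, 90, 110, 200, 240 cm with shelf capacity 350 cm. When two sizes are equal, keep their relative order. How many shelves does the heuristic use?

Sorted descending: 270, 240, 220, 200, 110, 100, 90, 90, 90, 90, 60, 50, 40.
  270 → shelf 1 (new)  [load 270/350]
  240 → shelf 2 (new)  [load 240/350]
  220 → shelf 3 (new)  [load 220/350]
  200 → shelf 4 (new)  [load 200/350]
  110 → shelf 2  [load 350/350]
  100 → shelf 3  [load 320/350]
  90 → shelf 4  [load 290/350]
  90 → shelf 5 (new)  [load 90/350]
  90 → shelf 5  [load 180/350]
  90 → shelf 5  [load 270/350]
  60 → shelf 1  [load 330/350]
  50 → shelf 4  [load 340/350]
  40 → shelf 5  [load 310/350]
5 shelves opened.

5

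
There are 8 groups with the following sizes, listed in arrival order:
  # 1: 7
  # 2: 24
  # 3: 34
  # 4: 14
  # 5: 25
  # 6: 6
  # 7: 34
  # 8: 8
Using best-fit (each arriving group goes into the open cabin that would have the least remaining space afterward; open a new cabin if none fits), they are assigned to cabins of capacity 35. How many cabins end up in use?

  7 → cabin 1 (new)  [load 7/35]
  24 → cabin 1  [load 31/35]
  34 → cabin 2 (new)  [load 34/35]
  14 → cabin 3 (new)  [load 14/35]
  25 → cabin 4 (new)  [load 25/35]
  6 → cabin 4  [load 31/35]
  34 → cabin 5 (new)  [load 34/35]
  8 → cabin 3  [load 22/35]
5 cabins opened.

5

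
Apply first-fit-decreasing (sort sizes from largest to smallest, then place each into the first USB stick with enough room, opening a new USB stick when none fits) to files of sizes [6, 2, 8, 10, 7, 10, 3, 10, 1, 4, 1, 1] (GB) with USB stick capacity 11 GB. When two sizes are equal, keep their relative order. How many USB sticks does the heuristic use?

6

Sorted descending: 10, 10, 10, 8, 7, 6, 4, 3, 2, 1, 1, 1.
  10 → USB stick 1 (new)  [load 10/11]
  10 → USB stick 2 (new)  [load 10/11]
  10 → USB stick 3 (new)  [load 10/11]
  8 → USB stick 4 (new)  [load 8/11]
  7 → USB stick 5 (new)  [load 7/11]
  6 → USB stick 6 (new)  [load 6/11]
  4 → USB stick 5  [load 11/11]
  3 → USB stick 4  [load 11/11]
  2 → USB stick 6  [load 8/11]
  1 → USB stick 1  [load 11/11]
  1 → USB stick 2  [load 11/11]
  1 → USB stick 3  [load 11/11]
6 USB sticks opened.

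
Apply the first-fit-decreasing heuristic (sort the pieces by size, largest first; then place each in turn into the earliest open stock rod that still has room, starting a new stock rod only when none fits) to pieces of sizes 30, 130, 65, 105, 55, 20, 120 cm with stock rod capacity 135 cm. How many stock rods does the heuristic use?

5

Sorted descending: 130, 120, 105, 65, 55, 30, 20.
  130 → stock rod 1 (new)  [load 130/135]
  120 → stock rod 2 (new)  [load 120/135]
  105 → stock rod 3 (new)  [load 105/135]
  65 → stock rod 4 (new)  [load 65/135]
  55 → stock rod 4  [load 120/135]
  30 → stock rod 3  [load 135/135]
  20 → stock rod 5 (new)  [load 20/135]
5 stock rods opened.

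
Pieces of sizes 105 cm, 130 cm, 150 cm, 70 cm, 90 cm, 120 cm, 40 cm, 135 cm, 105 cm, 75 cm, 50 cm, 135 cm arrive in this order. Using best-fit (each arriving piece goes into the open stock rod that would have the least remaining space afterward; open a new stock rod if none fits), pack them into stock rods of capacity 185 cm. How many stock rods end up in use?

8

  105 → stock rod 1 (new)  [load 105/185]
  130 → stock rod 2 (new)  [load 130/185]
  150 → stock rod 3 (new)  [load 150/185]
  70 → stock rod 1  [load 175/185]
  90 → stock rod 4 (new)  [load 90/185]
  120 → stock rod 5 (new)  [load 120/185]
  40 → stock rod 2  [load 170/185]
  135 → stock rod 6 (new)  [load 135/185]
  105 → stock rod 7 (new)  [load 105/185]
  75 → stock rod 7  [load 180/185]
  50 → stock rod 6  [load 185/185]
  135 → stock rod 8 (new)  [load 135/185]
8 stock rods opened.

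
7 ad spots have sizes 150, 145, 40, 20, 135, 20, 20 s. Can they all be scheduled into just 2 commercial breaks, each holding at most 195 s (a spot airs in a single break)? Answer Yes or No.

Total = 530 s; ⌈530/195⌉ = 3.
At least 3 commercial breaks are required, but only 2 are allowed.

No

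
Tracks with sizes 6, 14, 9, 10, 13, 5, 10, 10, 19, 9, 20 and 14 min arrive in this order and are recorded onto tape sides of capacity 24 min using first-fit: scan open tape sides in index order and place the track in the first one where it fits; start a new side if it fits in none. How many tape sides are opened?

  6 → side 1 (new)  [load 6/24]
  14 → side 1  [load 20/24]
  9 → side 2 (new)  [load 9/24]
  10 → side 2  [load 19/24]
  13 → side 3 (new)  [load 13/24]
  5 → side 2  [load 24/24]
  10 → side 3  [load 23/24]
  10 → side 4 (new)  [load 10/24]
  19 → side 5 (new)  [load 19/24]
  9 → side 4  [load 19/24]
  20 → side 6 (new)  [load 20/24]
  14 → side 7 (new)  [load 14/24]
7 tape sides opened.

7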